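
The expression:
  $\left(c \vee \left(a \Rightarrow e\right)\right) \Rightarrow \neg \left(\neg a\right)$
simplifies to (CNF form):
$a$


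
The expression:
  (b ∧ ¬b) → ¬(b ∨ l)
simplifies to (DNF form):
True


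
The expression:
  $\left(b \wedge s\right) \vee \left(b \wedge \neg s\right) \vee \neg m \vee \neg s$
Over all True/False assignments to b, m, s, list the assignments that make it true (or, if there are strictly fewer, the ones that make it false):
is false only for:
  b=False, m=True, s=True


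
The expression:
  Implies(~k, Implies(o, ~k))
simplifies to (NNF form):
True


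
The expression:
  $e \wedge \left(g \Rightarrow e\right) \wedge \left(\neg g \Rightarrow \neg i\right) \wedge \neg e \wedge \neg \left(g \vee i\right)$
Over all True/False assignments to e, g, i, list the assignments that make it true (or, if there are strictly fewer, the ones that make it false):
is never true.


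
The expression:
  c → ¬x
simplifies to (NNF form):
¬c ∨ ¬x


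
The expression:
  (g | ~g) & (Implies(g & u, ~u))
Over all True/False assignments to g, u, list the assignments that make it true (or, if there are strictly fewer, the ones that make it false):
is false only for:
  g=True, u=True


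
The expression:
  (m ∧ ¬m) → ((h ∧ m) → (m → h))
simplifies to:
True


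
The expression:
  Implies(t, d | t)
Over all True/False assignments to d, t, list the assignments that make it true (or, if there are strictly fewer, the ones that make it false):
is always true.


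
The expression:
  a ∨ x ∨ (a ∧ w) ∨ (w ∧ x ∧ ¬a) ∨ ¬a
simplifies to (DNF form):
True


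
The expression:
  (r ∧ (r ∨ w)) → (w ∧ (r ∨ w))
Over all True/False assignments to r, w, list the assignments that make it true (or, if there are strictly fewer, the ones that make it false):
is false only for:
  r=True, w=False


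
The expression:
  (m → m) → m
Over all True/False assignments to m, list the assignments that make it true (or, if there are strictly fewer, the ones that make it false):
is true only for:
  m=True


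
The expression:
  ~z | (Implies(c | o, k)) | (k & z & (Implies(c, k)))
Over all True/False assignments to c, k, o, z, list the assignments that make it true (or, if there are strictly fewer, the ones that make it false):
is false only for:
  c=False, k=False, o=True, z=True;
  c=True, k=False, o=False, z=True;
  c=True, k=False, o=True, z=True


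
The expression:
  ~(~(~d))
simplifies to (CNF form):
~d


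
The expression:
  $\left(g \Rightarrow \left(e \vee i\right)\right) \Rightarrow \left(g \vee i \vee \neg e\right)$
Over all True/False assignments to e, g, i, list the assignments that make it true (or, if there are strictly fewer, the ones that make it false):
is false only for:
  e=True, g=False, i=False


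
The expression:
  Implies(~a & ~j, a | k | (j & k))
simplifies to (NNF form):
a | j | k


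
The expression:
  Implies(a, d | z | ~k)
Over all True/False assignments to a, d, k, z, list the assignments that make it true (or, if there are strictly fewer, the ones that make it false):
is false only for:
  a=True, d=False, k=True, z=False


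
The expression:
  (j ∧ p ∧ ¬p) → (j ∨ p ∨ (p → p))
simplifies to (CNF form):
True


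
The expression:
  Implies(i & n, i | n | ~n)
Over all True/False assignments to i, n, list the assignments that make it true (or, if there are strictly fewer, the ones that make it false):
is always true.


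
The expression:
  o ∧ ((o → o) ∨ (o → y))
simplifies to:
o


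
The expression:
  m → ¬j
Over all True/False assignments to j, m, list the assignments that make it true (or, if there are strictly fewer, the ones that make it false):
is false only for:
  j=True, m=True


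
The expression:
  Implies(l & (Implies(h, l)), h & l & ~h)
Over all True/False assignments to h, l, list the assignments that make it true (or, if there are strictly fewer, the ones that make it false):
is true only for:
  h=False, l=False;
  h=True, l=False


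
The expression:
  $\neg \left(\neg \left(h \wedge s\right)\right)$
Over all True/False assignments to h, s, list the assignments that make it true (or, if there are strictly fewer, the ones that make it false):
is true only for:
  h=True, s=True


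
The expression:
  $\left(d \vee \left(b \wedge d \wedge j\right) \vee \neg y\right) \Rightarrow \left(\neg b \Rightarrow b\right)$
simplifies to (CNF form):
$\left(b \vee y\right) \wedge \left(b \vee \neg d\right)$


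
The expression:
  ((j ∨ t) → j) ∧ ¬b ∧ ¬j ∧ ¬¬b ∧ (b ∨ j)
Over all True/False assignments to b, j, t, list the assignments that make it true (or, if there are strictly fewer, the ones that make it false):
is never true.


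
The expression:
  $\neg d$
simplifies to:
$\neg d$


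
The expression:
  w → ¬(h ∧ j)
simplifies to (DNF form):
¬h ∨ ¬j ∨ ¬w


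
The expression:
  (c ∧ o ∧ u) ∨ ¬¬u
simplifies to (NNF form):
u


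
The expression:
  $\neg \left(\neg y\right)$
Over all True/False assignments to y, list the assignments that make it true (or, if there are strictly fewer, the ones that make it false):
is true only for:
  y=True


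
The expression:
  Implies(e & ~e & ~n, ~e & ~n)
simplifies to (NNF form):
True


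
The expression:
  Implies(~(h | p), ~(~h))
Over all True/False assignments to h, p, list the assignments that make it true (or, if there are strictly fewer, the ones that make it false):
is false only for:
  h=False, p=False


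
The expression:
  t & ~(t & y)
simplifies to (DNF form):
t & ~y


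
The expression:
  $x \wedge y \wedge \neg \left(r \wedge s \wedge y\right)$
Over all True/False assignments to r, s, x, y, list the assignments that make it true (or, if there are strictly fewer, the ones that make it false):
is true only for:
  r=False, s=False, x=True, y=True;
  r=False, s=True, x=True, y=True;
  r=True, s=False, x=True, y=True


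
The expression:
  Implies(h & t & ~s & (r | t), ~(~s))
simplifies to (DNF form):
s | ~h | ~t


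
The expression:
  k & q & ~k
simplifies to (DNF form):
False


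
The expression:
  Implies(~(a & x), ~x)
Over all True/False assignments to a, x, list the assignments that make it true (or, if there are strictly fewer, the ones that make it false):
is false only for:
  a=False, x=True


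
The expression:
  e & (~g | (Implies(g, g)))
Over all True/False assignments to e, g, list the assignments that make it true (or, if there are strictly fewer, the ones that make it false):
is true only for:
  e=True, g=False;
  e=True, g=True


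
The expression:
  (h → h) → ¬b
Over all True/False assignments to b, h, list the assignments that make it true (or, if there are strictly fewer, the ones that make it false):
is true only for:
  b=False, h=False;
  b=False, h=True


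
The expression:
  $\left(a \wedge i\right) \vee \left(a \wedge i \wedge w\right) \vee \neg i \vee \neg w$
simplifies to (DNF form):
$a \vee \neg i \vee \neg w$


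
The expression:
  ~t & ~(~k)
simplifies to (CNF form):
k & ~t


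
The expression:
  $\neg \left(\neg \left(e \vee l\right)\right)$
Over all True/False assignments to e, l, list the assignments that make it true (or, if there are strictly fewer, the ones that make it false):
is false only for:
  e=False, l=False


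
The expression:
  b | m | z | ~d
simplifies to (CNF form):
b | m | z | ~d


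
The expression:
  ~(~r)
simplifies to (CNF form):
r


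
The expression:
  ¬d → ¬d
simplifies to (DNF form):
True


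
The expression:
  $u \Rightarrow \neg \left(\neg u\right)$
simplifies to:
$\text{True}$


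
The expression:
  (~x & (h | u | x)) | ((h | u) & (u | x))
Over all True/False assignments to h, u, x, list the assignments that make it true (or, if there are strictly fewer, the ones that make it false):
is false only for:
  h=False, u=False, x=False;
  h=False, u=False, x=True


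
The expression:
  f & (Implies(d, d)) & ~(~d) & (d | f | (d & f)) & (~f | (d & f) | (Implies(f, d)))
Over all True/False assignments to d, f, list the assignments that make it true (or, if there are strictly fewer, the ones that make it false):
is true only for:
  d=True, f=True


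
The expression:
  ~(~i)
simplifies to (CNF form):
i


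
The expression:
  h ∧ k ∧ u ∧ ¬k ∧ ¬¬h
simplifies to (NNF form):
False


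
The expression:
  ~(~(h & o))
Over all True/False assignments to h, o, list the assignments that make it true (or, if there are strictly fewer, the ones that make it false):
is true only for:
  h=True, o=True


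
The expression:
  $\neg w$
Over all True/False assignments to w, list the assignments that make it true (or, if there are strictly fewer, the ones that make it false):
is true only for:
  w=False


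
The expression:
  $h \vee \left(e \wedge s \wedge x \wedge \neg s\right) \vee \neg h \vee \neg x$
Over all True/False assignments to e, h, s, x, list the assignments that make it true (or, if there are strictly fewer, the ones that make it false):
is always true.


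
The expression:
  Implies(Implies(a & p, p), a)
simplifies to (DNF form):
a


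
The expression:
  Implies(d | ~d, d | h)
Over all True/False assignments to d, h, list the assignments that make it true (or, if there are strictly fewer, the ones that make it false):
is false only for:
  d=False, h=False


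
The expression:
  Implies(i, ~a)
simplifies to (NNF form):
~a | ~i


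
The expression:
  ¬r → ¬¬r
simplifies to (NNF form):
r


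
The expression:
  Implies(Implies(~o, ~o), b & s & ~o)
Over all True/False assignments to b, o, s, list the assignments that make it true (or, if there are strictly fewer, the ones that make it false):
is true only for:
  b=True, o=False, s=True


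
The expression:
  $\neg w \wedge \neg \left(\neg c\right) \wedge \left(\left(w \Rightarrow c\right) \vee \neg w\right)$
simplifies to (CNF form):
$c \wedge \neg w$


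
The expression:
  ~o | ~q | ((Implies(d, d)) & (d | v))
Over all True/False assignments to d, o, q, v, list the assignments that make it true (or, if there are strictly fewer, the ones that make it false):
is false only for:
  d=False, o=True, q=True, v=False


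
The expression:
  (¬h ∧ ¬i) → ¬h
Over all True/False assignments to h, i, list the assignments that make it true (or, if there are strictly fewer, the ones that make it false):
is always true.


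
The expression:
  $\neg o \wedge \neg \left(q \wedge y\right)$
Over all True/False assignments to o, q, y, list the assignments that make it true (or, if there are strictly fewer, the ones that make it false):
is true only for:
  o=False, q=False, y=False;
  o=False, q=False, y=True;
  o=False, q=True, y=False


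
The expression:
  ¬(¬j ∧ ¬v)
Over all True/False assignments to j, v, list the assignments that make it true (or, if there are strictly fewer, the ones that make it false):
is false only for:
  j=False, v=False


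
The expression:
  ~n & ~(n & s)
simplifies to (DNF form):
~n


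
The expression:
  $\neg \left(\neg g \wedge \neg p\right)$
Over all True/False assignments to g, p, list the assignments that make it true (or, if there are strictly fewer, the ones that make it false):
is false only for:
  g=False, p=False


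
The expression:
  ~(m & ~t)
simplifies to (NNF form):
t | ~m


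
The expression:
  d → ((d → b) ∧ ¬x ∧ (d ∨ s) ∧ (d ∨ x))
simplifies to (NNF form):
(b ∧ ¬x) ∨ ¬d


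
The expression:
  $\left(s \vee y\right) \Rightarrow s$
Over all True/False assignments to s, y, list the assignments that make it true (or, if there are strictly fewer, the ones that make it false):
is false only for:
  s=False, y=True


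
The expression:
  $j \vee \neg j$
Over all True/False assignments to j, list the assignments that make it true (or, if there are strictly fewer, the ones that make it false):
is always true.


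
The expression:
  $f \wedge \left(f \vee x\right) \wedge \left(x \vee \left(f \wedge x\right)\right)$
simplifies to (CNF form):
$f \wedge x$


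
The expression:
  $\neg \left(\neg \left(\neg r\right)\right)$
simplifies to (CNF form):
$\neg r$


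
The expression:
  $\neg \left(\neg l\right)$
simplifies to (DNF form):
$l$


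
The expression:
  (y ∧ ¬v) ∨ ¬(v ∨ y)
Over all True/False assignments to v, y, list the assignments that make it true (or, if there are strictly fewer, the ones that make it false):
is true only for:
  v=False, y=False;
  v=False, y=True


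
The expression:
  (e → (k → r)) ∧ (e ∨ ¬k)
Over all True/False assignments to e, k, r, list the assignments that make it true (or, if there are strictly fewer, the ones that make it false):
is false only for:
  e=False, k=True, r=False;
  e=False, k=True, r=True;
  e=True, k=True, r=False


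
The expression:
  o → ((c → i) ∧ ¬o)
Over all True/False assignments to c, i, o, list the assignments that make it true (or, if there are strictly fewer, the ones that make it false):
is true only for:
  c=False, i=False, o=False;
  c=False, i=True, o=False;
  c=True, i=False, o=False;
  c=True, i=True, o=False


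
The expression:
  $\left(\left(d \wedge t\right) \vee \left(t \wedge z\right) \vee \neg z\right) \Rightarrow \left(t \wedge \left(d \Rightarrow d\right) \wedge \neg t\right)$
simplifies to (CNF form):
$z \wedge \neg t$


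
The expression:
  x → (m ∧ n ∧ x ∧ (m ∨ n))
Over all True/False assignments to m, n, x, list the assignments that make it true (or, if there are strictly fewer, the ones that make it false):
is false only for:
  m=False, n=False, x=True;
  m=False, n=True, x=True;
  m=True, n=False, x=True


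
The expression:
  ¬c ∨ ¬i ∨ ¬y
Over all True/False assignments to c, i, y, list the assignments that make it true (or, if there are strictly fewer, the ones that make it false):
is false only for:
  c=True, i=True, y=True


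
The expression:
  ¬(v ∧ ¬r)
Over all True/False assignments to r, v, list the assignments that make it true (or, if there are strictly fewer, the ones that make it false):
is false only for:
  r=False, v=True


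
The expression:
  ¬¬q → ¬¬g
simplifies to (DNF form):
g ∨ ¬q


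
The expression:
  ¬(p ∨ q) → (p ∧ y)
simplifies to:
p ∨ q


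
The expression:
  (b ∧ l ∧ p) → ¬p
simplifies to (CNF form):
¬b ∨ ¬l ∨ ¬p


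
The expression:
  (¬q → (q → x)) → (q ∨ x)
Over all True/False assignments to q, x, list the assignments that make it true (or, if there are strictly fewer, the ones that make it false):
is false only for:
  q=False, x=False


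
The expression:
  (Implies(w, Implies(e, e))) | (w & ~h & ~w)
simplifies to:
True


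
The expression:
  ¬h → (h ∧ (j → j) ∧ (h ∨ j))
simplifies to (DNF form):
h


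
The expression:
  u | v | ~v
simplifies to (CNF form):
True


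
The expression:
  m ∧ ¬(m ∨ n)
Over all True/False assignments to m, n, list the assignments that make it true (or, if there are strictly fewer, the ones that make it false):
is never true.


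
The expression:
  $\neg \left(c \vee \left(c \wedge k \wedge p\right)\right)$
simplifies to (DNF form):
$\neg c$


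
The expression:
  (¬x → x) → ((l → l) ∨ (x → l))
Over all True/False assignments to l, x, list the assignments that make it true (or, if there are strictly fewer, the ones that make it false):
is always true.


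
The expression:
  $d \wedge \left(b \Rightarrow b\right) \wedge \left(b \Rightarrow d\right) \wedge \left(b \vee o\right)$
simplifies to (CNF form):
$d \wedge \left(b \vee o\right)$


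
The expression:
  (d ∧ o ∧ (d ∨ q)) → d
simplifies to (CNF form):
True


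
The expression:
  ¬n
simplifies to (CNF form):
¬n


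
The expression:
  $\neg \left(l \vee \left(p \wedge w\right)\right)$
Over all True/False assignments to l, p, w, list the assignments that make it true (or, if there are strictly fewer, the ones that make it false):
is true only for:
  l=False, p=False, w=False;
  l=False, p=False, w=True;
  l=False, p=True, w=False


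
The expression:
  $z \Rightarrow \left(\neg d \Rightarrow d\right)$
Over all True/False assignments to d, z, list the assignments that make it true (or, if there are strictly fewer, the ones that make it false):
is false only for:
  d=False, z=True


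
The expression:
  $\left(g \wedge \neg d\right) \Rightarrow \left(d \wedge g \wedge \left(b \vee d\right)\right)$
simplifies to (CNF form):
$d \vee \neg g$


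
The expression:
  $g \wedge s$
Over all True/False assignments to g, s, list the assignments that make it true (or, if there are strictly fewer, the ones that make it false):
is true only for:
  g=True, s=True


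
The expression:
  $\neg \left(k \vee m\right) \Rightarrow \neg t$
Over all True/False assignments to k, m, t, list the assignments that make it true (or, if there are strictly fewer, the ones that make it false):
is false only for:
  k=False, m=False, t=True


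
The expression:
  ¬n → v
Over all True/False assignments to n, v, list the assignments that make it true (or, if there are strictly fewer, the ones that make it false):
is false only for:
  n=False, v=False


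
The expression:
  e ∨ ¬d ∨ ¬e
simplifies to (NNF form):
True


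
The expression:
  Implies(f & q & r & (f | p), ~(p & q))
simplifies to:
~f | ~p | ~q | ~r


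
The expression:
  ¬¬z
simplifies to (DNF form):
z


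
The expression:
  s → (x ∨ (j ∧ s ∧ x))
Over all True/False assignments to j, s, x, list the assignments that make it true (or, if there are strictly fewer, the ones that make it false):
is false only for:
  j=False, s=True, x=False;
  j=True, s=True, x=False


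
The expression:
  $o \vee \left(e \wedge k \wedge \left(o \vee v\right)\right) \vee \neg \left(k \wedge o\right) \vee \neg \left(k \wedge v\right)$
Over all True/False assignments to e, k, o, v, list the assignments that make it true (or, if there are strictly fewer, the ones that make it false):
is always true.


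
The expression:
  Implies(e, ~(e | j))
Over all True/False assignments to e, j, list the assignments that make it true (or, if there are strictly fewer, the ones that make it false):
is true only for:
  e=False, j=False;
  e=False, j=True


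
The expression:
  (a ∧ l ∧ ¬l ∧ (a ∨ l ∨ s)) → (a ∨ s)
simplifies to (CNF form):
True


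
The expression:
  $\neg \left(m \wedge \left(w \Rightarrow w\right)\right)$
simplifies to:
$\neg m$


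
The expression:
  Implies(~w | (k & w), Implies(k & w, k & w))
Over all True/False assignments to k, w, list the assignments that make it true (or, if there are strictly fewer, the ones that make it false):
is always true.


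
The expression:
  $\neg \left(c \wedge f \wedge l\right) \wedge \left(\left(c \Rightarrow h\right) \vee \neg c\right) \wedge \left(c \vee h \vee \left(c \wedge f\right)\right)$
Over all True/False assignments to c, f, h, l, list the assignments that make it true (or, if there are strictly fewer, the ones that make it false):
is true only for:
  c=False, f=False, h=True, l=False;
  c=False, f=False, h=True, l=True;
  c=False, f=True, h=True, l=False;
  c=False, f=True, h=True, l=True;
  c=True, f=False, h=True, l=False;
  c=True, f=False, h=True, l=True;
  c=True, f=True, h=True, l=False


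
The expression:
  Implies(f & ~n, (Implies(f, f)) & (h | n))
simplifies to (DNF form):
h | n | ~f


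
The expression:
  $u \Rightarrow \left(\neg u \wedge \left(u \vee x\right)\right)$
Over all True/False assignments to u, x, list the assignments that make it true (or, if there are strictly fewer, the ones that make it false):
is true only for:
  u=False, x=False;
  u=False, x=True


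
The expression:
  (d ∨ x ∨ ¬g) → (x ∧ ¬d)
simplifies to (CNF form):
¬d ∧ (g ∨ x)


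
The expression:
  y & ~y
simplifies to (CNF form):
False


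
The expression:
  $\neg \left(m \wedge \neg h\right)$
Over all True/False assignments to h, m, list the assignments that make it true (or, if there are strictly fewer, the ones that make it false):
is false only for:
  h=False, m=True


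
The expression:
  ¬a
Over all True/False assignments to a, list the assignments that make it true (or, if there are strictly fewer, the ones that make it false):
is true only for:
  a=False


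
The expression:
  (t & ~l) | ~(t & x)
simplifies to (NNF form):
~l | ~t | ~x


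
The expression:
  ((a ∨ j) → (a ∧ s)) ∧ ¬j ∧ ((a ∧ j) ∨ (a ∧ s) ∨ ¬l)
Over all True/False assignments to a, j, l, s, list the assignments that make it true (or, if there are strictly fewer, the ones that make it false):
is true only for:
  a=False, j=False, l=False, s=False;
  a=False, j=False, l=False, s=True;
  a=True, j=False, l=False, s=True;
  a=True, j=False, l=True, s=True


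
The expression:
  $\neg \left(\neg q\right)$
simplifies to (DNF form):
$q$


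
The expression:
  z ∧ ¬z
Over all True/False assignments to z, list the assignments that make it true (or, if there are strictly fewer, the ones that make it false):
is never true.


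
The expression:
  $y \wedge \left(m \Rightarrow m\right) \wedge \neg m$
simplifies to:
$y \wedge \neg m$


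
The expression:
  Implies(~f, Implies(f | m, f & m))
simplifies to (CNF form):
f | ~m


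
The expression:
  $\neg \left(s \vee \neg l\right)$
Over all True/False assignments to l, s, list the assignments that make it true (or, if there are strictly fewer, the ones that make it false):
is true only for:
  l=True, s=False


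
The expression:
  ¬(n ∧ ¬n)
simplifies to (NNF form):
True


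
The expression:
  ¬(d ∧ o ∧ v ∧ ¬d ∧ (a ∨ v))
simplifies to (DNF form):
True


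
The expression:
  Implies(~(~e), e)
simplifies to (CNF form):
True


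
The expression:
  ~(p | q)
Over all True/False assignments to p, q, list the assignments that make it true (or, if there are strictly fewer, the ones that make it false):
is true only for:
  p=False, q=False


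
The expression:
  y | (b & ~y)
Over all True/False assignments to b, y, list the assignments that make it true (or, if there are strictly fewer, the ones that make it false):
is false only for:
  b=False, y=False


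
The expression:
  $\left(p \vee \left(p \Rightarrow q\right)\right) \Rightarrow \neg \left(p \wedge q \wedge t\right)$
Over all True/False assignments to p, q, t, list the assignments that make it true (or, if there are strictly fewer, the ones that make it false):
is false only for:
  p=True, q=True, t=True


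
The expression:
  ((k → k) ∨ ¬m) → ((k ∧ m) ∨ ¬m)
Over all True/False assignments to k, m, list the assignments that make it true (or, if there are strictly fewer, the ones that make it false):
is false only for:
  k=False, m=True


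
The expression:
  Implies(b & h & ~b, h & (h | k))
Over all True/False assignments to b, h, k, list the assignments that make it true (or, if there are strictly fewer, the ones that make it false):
is always true.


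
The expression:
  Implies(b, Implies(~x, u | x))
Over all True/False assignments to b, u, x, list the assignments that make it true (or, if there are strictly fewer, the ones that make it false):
is false only for:
  b=True, u=False, x=False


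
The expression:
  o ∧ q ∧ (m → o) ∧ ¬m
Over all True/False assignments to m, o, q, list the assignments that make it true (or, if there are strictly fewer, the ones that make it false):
is true only for:
  m=False, o=True, q=True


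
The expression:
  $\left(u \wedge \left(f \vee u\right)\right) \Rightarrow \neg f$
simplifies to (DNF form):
$\neg f \vee \neg u$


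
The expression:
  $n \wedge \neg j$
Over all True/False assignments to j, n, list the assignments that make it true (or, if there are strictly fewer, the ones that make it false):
is true only for:
  j=False, n=True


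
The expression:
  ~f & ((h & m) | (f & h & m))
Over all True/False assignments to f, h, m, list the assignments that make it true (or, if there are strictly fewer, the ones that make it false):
is true only for:
  f=False, h=True, m=True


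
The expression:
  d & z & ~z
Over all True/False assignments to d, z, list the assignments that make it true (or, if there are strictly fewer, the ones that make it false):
is never true.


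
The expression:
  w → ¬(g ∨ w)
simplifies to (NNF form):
¬w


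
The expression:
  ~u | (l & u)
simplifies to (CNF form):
l | ~u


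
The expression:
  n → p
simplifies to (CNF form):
p ∨ ¬n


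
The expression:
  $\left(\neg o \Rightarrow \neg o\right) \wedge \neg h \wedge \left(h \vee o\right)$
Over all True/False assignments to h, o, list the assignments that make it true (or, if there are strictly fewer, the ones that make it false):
is true only for:
  h=False, o=True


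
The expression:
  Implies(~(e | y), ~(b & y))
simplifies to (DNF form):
True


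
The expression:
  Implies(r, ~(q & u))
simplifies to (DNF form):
~q | ~r | ~u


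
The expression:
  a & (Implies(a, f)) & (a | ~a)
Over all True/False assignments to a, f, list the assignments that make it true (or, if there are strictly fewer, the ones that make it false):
is true only for:
  a=True, f=True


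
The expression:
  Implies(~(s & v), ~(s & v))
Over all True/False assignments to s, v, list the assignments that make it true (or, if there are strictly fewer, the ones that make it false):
is always true.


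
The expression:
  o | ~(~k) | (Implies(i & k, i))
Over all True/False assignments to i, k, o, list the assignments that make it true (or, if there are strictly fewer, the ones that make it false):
is always true.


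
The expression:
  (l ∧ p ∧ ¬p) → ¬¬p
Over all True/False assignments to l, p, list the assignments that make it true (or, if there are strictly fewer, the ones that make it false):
is always true.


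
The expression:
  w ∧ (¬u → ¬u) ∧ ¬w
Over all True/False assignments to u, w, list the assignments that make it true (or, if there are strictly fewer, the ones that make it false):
is never true.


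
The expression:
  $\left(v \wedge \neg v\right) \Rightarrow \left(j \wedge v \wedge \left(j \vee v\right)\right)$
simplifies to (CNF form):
$\text{True}$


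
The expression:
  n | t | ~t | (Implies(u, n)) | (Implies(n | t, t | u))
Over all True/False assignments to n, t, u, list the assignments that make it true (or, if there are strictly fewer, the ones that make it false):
is always true.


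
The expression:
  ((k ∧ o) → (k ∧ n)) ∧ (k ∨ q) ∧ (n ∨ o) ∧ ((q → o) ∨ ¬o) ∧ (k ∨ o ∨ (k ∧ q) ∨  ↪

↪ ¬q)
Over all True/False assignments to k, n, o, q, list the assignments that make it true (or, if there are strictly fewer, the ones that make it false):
is true only for:
  k=False, n=False, o=True, q=True;
  k=False, n=True, o=True, q=True;
  k=True, n=True, o=False, q=False;
  k=True, n=True, o=False, q=True;
  k=True, n=True, o=True, q=False;
  k=True, n=True, o=True, q=True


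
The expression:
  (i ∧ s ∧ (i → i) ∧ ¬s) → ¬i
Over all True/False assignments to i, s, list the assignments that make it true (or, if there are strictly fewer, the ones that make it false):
is always true.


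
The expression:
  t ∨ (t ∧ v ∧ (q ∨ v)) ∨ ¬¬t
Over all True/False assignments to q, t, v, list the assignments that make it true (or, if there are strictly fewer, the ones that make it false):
is true only for:
  q=False, t=True, v=False;
  q=False, t=True, v=True;
  q=True, t=True, v=False;
  q=True, t=True, v=True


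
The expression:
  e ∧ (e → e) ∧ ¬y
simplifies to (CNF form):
e ∧ ¬y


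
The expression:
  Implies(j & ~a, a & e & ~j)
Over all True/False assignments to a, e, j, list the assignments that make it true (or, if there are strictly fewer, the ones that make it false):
is false only for:
  a=False, e=False, j=True;
  a=False, e=True, j=True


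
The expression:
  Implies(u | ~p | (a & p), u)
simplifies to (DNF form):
u | (p & ~a)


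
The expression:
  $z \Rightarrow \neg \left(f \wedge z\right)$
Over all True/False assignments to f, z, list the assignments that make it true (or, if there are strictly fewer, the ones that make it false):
is false only for:
  f=True, z=True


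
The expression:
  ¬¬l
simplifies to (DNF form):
l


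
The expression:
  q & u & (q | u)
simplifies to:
q & u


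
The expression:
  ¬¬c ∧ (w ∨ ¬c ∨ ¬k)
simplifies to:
c ∧ (w ∨ ¬k)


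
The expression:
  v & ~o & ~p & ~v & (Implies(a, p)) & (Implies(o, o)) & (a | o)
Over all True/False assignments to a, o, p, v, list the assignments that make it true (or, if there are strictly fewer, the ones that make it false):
is never true.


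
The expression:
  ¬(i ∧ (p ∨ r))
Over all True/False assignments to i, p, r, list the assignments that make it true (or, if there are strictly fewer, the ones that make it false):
is false only for:
  i=True, p=False, r=True;
  i=True, p=True, r=False;
  i=True, p=True, r=True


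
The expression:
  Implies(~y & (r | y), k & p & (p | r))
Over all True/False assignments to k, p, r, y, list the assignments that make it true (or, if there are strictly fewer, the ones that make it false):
is false only for:
  k=False, p=False, r=True, y=False;
  k=False, p=True, r=True, y=False;
  k=True, p=False, r=True, y=False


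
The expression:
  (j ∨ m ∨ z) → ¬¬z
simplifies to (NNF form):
z ∨ (¬j ∧ ¬m)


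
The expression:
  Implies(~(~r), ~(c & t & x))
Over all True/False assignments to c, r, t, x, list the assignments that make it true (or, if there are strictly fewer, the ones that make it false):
is false only for:
  c=True, r=True, t=True, x=True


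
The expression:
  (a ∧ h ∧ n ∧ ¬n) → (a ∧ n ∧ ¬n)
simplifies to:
True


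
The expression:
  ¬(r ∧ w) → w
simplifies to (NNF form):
w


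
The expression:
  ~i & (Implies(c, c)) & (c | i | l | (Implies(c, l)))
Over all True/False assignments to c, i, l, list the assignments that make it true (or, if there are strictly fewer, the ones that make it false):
is true only for:
  c=False, i=False, l=False;
  c=False, i=False, l=True;
  c=True, i=False, l=False;
  c=True, i=False, l=True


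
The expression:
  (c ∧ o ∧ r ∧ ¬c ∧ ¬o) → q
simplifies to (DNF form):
True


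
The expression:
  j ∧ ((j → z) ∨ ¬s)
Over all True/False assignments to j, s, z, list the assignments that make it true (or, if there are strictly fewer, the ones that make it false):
is true only for:
  j=True, s=False, z=False;
  j=True, s=False, z=True;
  j=True, s=True, z=True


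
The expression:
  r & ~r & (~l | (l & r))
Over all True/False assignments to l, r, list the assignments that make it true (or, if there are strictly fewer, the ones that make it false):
is never true.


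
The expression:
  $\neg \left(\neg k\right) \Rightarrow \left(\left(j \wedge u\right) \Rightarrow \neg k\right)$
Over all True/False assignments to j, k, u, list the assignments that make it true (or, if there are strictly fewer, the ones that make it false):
is false only for:
  j=True, k=True, u=True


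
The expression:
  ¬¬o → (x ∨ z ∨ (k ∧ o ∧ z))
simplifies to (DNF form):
x ∨ z ∨ ¬o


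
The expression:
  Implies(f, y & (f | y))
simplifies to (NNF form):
y | ~f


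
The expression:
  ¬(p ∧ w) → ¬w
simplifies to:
p ∨ ¬w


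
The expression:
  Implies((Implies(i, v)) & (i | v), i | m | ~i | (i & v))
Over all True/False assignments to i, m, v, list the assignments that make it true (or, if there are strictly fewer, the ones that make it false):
is always true.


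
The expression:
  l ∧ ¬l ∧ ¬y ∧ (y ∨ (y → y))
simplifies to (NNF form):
False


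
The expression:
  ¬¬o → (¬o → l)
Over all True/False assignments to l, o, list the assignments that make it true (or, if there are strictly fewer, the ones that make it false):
is always true.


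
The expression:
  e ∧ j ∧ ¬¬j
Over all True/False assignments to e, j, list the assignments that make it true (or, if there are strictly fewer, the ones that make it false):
is true only for:
  e=True, j=True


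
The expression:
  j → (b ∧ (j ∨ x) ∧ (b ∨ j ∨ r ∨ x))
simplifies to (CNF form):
b ∨ ¬j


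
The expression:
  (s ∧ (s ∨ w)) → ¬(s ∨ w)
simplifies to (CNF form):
¬s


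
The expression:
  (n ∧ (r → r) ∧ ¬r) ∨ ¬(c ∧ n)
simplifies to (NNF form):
¬c ∨ ¬n ∨ ¬r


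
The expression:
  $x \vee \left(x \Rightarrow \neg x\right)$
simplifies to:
$\text{True}$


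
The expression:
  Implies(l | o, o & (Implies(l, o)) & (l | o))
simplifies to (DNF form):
o | ~l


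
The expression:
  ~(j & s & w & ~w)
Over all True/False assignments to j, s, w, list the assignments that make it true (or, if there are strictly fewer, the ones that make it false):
is always true.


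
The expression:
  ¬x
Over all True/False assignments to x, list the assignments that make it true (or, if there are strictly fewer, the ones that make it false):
is true only for:
  x=False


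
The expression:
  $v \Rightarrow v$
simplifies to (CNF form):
$\text{True}$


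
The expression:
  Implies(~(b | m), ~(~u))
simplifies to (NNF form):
b | m | u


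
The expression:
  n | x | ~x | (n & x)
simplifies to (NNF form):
True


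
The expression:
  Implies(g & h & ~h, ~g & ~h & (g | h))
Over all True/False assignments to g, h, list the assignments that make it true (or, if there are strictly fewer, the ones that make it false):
is always true.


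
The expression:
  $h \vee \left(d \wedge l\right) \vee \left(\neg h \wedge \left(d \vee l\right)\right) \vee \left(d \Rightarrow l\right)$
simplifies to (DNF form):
$\text{True}$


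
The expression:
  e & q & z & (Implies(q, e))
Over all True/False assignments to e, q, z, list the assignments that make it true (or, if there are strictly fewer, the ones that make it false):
is true only for:
  e=True, q=True, z=True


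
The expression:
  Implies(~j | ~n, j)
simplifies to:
j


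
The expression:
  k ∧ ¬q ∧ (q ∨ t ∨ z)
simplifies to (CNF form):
k ∧ ¬q ∧ (t ∨ z)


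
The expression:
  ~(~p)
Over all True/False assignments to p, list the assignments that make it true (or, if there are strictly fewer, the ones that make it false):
is true only for:
  p=True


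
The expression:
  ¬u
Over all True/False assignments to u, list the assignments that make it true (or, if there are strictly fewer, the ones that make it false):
is true only for:
  u=False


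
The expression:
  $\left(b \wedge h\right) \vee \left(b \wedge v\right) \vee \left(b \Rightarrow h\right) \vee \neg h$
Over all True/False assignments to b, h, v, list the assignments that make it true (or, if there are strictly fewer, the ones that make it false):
is always true.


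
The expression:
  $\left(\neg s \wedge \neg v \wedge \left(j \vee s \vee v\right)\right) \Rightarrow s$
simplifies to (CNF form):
$s \vee v \vee \neg j$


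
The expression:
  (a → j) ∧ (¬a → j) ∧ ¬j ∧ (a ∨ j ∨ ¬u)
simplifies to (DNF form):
False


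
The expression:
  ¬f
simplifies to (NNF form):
¬f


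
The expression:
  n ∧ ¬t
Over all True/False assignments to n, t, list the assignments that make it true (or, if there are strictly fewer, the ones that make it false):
is true only for:
  n=True, t=False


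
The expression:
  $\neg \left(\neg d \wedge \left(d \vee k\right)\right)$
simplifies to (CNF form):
$d \vee \neg k$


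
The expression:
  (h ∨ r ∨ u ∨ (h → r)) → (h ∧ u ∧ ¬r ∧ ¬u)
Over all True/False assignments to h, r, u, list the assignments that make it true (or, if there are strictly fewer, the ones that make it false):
is never true.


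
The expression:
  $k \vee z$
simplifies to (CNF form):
$k \vee z$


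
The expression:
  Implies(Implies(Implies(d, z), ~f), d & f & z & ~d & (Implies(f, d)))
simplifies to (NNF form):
f & (z | ~d)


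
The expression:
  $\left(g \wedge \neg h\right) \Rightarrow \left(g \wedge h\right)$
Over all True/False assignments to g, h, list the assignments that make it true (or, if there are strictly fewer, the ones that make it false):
is false only for:
  g=True, h=False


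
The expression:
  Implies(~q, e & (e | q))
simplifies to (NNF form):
e | q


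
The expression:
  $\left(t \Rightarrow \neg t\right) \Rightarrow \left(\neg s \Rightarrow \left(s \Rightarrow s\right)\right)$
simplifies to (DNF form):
$\text{True}$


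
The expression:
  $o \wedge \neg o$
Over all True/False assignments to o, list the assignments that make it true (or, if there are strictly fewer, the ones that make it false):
is never true.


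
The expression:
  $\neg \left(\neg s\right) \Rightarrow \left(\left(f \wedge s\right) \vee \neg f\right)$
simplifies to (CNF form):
$\text{True}$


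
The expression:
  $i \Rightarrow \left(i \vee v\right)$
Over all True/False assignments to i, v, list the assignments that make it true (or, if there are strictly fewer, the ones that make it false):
is always true.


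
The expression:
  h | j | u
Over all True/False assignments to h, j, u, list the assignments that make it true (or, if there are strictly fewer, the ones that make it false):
is false only for:
  h=False, j=False, u=False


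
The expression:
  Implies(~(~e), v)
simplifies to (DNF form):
v | ~e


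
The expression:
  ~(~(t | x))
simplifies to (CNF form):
t | x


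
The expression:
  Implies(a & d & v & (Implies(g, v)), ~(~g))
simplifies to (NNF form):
g | ~a | ~d | ~v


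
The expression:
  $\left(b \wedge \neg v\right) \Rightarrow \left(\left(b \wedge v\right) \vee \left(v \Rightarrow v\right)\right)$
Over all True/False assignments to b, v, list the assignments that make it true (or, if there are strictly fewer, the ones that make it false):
is always true.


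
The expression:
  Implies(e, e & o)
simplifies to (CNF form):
o | ~e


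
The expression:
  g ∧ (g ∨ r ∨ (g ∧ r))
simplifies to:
g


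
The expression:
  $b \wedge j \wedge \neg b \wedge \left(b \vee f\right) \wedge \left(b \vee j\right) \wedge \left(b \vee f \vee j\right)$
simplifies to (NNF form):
$\text{False}$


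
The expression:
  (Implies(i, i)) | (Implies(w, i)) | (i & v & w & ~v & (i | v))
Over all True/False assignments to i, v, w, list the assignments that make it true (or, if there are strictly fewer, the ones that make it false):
is always true.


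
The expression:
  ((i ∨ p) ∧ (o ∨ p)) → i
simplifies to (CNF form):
i ∨ ¬p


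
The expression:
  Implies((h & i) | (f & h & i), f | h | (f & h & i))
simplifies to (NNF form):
True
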